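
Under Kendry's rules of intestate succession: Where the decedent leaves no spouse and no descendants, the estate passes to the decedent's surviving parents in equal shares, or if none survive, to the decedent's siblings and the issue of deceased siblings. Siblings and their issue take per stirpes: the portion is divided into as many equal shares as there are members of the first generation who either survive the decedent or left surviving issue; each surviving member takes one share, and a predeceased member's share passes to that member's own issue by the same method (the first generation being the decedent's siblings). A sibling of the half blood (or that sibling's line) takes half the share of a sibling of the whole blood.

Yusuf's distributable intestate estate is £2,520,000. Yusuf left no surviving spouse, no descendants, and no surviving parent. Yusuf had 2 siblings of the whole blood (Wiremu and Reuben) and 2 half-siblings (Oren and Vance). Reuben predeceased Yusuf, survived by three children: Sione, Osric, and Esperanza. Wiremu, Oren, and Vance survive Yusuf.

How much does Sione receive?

Sione receives £280,000.

The entire £2,520,000 passes to the siblings and their issue.
Counting each half-blood sibling's line as half a unit, there are 3 units in £2,520,000, so one unit is £840,000. Whole-blood lines (Wiremu and Reuben) take £840,000 each; half-blood lines (Oren and Vance) take £420,000 each.
Reuben's share (£840,000) is divided into 3 shares of £280,000: Sione, Osric, and Esperanza each take £280,000.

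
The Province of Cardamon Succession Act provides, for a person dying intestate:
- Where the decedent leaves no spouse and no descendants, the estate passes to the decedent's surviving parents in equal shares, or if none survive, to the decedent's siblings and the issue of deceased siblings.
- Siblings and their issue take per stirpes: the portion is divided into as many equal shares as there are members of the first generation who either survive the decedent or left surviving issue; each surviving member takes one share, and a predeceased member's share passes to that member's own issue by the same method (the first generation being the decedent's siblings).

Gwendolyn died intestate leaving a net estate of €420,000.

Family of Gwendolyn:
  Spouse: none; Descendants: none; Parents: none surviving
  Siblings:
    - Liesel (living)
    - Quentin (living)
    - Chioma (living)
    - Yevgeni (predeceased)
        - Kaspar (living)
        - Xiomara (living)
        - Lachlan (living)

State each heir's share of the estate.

Liesel: €105,000; Quentin: €105,000; Chioma: €105,000; Kaspar: €35,000; Xiomara: €35,000; Lachlan: €35,000

The entire €420,000 passes to the siblings and their issue.
That amount (€420,000) is divided into 4 shares of €105,000: Liesel, Quentin, and Chioma each take €105,000; Yevgeni's €105,000 share passes to Yevgeni's issue.
Yevgeni's share (€105,000) is divided into 3 shares of €35,000: Kaspar, Xiomara, and Lachlan each take €35,000.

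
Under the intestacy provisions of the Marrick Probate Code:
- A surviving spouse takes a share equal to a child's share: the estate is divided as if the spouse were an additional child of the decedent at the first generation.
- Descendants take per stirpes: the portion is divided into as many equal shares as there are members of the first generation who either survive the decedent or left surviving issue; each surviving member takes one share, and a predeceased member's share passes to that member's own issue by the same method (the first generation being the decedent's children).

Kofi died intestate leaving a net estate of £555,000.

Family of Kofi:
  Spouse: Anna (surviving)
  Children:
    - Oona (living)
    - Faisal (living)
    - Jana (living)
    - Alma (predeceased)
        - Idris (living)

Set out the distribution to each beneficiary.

The spouse counts as an additional share at the children's level, so there are 5 primary shares of £111,000. Anna takes one such share (£111,000).
The children's combined portion (£444,000) is divided into 4 shares of £111,000: Oona, Faisal, and Jana each take £111,000; Alma's £111,000 share passes to Alma's issue.
Alma's share (£111,000) passes entirely to Idris.

Anna: £111,000; Oona: £111,000; Faisal: £111,000; Jana: £111,000; Idris: £111,000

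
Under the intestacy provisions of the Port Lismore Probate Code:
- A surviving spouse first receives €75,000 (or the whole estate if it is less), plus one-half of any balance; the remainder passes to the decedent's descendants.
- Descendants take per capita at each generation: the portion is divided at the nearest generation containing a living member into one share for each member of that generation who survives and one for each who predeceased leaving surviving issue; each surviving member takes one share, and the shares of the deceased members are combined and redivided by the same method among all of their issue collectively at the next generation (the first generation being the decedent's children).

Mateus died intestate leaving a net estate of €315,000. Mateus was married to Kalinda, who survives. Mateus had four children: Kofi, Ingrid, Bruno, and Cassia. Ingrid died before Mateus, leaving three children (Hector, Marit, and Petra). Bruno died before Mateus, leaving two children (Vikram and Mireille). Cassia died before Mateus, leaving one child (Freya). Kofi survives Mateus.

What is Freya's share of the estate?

Freya receives €15,000.

Kalinda first takes €75,000, leaving a balance of €240,000. Kalinda then takes one-half of the balance (€120,000), for a total of €195,000. The remaining €120,000 passes to the descendants.
The descendants' portion (€120,000) is divided at the children's generation into 4 shares of €30,000. Kofi takes €30,000. The 3 shares of the deceased (Ingrid, Bruno, and Cassia) are combined into a pool of €90,000.
That pool (€90,000) is divided at the grandchildren's generation equally among Hector, Marit, Petra, Vikram, Mireille, and Freya: €15,000 each.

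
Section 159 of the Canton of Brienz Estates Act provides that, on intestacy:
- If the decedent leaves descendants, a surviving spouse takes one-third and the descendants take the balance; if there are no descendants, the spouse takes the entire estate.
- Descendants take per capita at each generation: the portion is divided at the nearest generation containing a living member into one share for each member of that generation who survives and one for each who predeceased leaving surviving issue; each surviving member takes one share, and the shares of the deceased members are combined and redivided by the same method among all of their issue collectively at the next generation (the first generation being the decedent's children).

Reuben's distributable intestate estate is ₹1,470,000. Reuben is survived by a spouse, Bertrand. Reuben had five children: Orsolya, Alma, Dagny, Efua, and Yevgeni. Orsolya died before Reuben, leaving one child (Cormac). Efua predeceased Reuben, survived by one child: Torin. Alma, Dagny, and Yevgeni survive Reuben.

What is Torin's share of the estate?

Bertrand takes one-third of ₹1,470,000 = ₹490,000. The remaining ₹980,000 passes to the descendants.
The descendants' portion (₹980,000) is divided at the children's generation into 5 shares of ₹196,000. Alma, Dagny, and Yevgeni each take ₹196,000. The 2 shares of the deceased (Orsolya and Efua) are combined into a pool of ₹392,000.
That pool (₹392,000) is divided at the grandchildren's generation equally among Cormac and Torin: ₹196,000 each.

Torin receives ₹196,000.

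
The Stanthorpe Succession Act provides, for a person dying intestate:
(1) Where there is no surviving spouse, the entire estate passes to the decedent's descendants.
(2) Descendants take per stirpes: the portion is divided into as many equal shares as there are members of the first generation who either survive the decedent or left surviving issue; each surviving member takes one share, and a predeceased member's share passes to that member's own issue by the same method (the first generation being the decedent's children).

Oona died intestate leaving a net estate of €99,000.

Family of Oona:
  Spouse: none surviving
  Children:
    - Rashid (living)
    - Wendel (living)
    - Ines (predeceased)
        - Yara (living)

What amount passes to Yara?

The entire €99,000 passes to the descendants.
That amount (€99,000) is divided into 3 shares of €33,000: Rashid and Wendel each take €33,000; Ines's €33,000 share passes to Ines's issue.
Ines's share (€33,000) passes entirely to Yara.

Yara receives €33,000.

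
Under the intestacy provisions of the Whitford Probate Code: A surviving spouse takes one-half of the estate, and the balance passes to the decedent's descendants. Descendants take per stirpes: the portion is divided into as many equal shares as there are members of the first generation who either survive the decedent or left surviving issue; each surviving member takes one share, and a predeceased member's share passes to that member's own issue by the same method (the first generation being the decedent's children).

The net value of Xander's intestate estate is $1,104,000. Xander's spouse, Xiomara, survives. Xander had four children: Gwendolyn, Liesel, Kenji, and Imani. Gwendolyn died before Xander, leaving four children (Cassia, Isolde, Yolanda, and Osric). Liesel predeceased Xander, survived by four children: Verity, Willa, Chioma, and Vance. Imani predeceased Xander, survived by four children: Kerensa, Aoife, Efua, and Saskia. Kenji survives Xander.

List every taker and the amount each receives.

Xiomara takes one-half of $1,104,000 = $552,000. The remaining $552,000 passes to the descendants.
The descendants' portion ($552,000) is divided into 4 shares of $138,000: Kenji takes $138,000; Gwendolyn's $138,000 share passes to Gwendolyn's issue; Liesel's $138,000 share passes to Liesel's issue; Imani's $138,000 share passes to Imani's issue.
Gwendolyn's share ($138,000) is divided into 4 shares of $34,500: Cassia, Isolde, Yolanda, and Osric each take $34,500.
Liesel's share ($138,000) is divided into 4 shares of $34,500: Verity, Willa, Chioma, and Vance each take $34,500.
Imani's share ($138,000) is divided into 4 shares of $34,500: Kerensa, Aoife, Efua, and Saskia each take $34,500.

Xiomara: $552,000; Cassia: $34,500; Isolde: $34,500; Yolanda: $34,500; Osric: $34,500; Verity: $34,500; Willa: $34,500; Chioma: $34,500; Vance: $34,500; Kenji: $138,000; Kerensa: $34,500; Aoife: $34,500; Efua: $34,500; Saskia: $34,500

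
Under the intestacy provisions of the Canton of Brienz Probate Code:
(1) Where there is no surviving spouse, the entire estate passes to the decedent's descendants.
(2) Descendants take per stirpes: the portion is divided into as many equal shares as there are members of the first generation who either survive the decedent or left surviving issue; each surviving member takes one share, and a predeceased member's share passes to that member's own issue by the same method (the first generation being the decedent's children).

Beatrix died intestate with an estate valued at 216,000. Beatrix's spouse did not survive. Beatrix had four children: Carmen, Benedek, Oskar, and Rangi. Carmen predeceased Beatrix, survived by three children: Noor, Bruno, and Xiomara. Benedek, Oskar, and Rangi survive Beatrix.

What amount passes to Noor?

Noor receives 18,000.

The entire 216,000 passes to the descendants.
That amount (216,000) is divided into 4 shares of 54,000: Benedek, Oskar, and Rangi each take 54,000; Carmen's 54,000 share passes to Carmen's issue.
Carmen's share (54,000) is divided into 3 shares of 18,000: Noor, Bruno, and Xiomara each take 18,000.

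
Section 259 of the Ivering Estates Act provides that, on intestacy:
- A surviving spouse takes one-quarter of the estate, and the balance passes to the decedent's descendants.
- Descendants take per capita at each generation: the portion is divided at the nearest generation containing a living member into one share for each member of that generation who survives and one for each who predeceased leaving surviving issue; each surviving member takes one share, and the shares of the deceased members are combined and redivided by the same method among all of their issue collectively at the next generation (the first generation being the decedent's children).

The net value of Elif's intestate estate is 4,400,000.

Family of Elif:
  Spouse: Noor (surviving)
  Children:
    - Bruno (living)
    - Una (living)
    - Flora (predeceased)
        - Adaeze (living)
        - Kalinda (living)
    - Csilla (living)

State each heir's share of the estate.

Noor takes one-quarter of 4,400,000 = 1,100,000. The remaining 3,300,000 passes to the descendants.
The descendants' portion (3,300,000) is divided at the children's generation into 4 shares of 825,000. Bruno, Una, and Csilla each take 825,000. The remaining share for the deceased Flora (825,000) is carried to the next generation.
That pool (825,000) is divided at the grandchildren's generation equally among Adaeze and Kalinda: 412,500 each.

Noor: 1,100,000; Bruno: 825,000; Una: 825,000; Adaeze: 412,500; Kalinda: 412,500; Csilla: 825,000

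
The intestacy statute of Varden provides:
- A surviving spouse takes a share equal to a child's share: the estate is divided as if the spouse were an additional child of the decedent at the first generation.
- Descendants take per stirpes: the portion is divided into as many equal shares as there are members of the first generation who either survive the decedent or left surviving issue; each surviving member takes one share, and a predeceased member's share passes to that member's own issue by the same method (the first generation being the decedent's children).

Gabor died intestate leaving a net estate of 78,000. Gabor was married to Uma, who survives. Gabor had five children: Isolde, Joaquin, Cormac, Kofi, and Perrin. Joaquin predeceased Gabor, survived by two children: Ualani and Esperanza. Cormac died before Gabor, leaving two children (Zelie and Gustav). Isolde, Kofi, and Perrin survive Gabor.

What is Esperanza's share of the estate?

The spouse counts as an additional share at the children's level, so there are 6 primary shares of 13,000. Uma takes one such share (13,000).
The children's combined portion (65,000) is divided into 5 shares of 13,000: Isolde, Kofi, and Perrin each take 13,000; Joaquin's 13,000 share passes to Joaquin's issue; Cormac's 13,000 share passes to Cormac's issue.
Joaquin's share (13,000) is divided into 2 shares of 6,500: Ualani and Esperanza each take 6,500.
Cormac's share (13,000) is divided into 2 shares of 6,500: Zelie and Gustav each take 6,500.

Esperanza receives 6,500.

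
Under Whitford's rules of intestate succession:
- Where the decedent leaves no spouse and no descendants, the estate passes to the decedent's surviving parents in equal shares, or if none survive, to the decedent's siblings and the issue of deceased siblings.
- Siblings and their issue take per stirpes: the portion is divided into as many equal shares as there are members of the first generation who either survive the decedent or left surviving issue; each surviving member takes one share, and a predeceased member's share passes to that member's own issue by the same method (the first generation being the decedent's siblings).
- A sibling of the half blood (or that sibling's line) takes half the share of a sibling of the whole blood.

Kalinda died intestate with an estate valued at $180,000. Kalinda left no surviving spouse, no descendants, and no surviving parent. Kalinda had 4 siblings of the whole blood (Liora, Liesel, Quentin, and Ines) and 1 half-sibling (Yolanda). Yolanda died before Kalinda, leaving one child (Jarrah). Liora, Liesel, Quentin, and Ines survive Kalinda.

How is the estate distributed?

Jarrah: $20,000; Liora: $40,000; Liesel: $40,000; Quentin: $40,000; Ines: $40,000

The entire $180,000 passes to the siblings and their issue.
Counting each half-blood sibling's line as half a unit, there are 9/2 units in $180,000, so one unit is $40,000. Whole-blood lines (Liora, Liesel, Quentin, and Ines) take $40,000 each; half-blood lines (Yolanda) take $20,000 each.
Yolanda's share ($20,000) passes entirely to Jarrah.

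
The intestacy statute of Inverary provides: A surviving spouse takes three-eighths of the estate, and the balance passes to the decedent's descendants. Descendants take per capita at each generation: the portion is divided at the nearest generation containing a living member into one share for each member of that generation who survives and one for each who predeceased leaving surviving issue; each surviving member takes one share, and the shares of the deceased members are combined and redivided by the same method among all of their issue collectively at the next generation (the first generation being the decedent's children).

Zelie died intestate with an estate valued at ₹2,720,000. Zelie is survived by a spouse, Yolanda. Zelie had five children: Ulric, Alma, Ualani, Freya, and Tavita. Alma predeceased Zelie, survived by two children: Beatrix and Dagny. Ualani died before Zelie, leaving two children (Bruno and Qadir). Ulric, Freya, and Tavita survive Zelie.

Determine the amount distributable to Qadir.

Qadir receives ₹170,000.

Yolanda takes three-eighths of ₹2,720,000 = ₹1,020,000. The remaining ₹1,700,000 passes to the descendants.
The descendants' portion (₹1,700,000) is divided at the children's generation into 5 shares of ₹340,000. Ulric, Freya, and Tavita each take ₹340,000. The 2 shares of the deceased (Alma and Ualani) are combined into a pool of ₹680,000.
That pool (₹680,000) is divided at the grandchildren's generation equally among Beatrix, Dagny, Bruno, and Qadir: ₹170,000 each.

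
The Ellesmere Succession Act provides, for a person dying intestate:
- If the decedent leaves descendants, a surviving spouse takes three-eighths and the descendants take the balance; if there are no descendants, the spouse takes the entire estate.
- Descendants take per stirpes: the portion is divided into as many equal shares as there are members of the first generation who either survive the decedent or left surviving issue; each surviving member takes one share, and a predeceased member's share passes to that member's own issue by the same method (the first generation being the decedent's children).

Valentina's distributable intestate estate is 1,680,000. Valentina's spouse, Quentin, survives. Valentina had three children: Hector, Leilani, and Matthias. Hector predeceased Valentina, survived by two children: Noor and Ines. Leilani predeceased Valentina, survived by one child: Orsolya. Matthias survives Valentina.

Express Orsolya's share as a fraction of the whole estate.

Quentin takes three-eighths of 1,680,000 = 630,000. The remaining 1,050,000 passes to the descendants.
The descendants' portion (1,050,000) is divided into 3 shares of 350,000: Matthias takes 350,000; Hector's 350,000 share passes to Hector's issue; Leilani's 350,000 share passes to Leilani's issue.
Hector's share (350,000) is divided into 2 shares of 175,000: Noor and Ines each take 175,000.
Leilani's share (350,000) passes entirely to Orsolya.

Orsolya receives 5/24 of the estate.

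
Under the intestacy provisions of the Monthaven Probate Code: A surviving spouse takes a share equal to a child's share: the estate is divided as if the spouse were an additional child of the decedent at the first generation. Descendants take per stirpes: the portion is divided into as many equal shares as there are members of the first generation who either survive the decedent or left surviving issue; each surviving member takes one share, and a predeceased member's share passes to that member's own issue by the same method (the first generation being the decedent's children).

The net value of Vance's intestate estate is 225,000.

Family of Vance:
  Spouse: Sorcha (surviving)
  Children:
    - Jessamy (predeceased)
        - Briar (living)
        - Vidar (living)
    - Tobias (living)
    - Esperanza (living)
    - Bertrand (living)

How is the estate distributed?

Sorcha: 45,000; Briar: 22,500; Vidar: 22,500; Tobias: 45,000; Esperanza: 45,000; Bertrand: 45,000

The spouse counts as an additional share at the children's level, so there are 5 primary shares of 45,000. Sorcha takes one such share (45,000).
The children's combined portion (180,000) is divided into 4 shares of 45,000: Tobias, Esperanza, and Bertrand each take 45,000; Jessamy's 45,000 share passes to Jessamy's issue.
Jessamy's share (45,000) is divided into 2 shares of 22,500: Briar and Vidar each take 22,500.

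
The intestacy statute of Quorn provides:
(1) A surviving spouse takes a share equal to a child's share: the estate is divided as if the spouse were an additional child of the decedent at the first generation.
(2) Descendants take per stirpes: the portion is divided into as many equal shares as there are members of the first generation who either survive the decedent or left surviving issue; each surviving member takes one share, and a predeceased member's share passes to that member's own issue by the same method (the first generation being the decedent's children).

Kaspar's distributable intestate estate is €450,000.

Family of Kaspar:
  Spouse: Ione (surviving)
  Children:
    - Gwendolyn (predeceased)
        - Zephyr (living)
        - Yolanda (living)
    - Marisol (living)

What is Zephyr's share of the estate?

Zephyr receives €75,000.

The spouse counts as an additional share at the children's level, so there are 3 primary shares of €150,000. Ione takes one such share (€150,000).
The children's combined portion (€300,000) is divided into 2 shares of €150,000: Marisol takes €150,000; Gwendolyn's €150,000 share passes to Gwendolyn's issue.
Gwendolyn's share (€150,000) is divided into 2 shares of €75,000: Zephyr and Yolanda each take €75,000.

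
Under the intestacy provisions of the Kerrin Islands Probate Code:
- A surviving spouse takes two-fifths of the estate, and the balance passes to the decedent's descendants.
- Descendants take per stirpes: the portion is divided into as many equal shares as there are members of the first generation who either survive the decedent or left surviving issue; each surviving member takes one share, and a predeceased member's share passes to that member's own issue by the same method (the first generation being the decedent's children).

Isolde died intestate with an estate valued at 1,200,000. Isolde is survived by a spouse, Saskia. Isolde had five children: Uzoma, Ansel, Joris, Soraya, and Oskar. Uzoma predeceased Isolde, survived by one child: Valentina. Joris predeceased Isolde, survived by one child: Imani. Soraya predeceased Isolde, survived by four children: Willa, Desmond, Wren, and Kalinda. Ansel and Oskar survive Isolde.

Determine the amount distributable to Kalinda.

Saskia takes two-fifths of 1,200,000 = 480,000. The remaining 720,000 passes to the descendants.
The descendants' portion (720,000) is divided into 5 shares of 144,000: Ansel and Oskar each take 144,000; Uzoma's 144,000 share passes to Uzoma's issue; Joris's 144,000 share passes to Joris's issue; Soraya's 144,000 share passes to Soraya's issue.
Uzoma's share (144,000) passes entirely to Valentina.
Joris's share (144,000) passes entirely to Imani.
Soraya's share (144,000) is divided into 4 shares of 36,000: Willa, Desmond, Wren, and Kalinda each take 36,000.

Kalinda receives 36,000.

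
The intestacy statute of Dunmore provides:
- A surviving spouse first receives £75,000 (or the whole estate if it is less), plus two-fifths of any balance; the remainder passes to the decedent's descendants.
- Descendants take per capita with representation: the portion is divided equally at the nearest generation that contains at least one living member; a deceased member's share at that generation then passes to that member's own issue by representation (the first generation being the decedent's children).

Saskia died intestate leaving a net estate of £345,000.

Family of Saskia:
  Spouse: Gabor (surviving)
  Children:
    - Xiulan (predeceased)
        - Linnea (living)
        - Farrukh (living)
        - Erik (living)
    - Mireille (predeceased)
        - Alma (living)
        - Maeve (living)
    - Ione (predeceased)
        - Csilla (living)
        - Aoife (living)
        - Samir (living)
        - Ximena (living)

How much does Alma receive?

Alma receives £18,000.

Gabor first takes £75,000, leaving a balance of £270,000. Gabor then takes two-fifths of the balance (£108,000), for a total of £183,000. The remaining £162,000 passes to the descendants.
No child survives, so the initial division is made at the grandchildren's generation.
The descendants' portion (£162,000) is divided into 9 shares of £18,000: Linnea, Farrukh, Erik, Alma, Maeve, Csilla, Aoife, Samir, and Ximena each take £18,000.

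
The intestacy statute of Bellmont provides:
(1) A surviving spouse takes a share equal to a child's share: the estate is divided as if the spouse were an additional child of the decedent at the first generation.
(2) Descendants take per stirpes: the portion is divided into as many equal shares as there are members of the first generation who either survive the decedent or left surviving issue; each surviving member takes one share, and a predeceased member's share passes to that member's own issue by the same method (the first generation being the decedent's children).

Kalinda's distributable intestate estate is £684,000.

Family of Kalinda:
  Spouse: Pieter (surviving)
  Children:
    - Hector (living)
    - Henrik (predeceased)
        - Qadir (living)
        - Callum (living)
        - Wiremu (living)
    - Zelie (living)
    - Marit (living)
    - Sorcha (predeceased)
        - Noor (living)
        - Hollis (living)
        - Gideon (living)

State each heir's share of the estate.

Pieter: £114,000; Hector: £114,000; Qadir: £38,000; Callum: £38,000; Wiremu: £38,000; Zelie: £114,000; Marit: £114,000; Noor: £38,000; Hollis: £38,000; Gideon: £38,000

The spouse counts as an additional share at the children's level, so there are 6 primary shares of £114,000. Pieter takes one such share (£114,000).
The children's combined portion (£570,000) is divided into 5 shares of £114,000: Hector, Zelie, and Marit each take £114,000; Henrik's £114,000 share passes to Henrik's issue; Sorcha's £114,000 share passes to Sorcha's issue.
Henrik's share (£114,000) is divided into 3 shares of £38,000: Qadir, Callum, and Wiremu each take £38,000.
Sorcha's share (£114,000) is divided into 3 shares of £38,000: Noor, Hollis, and Gideon each take £38,000.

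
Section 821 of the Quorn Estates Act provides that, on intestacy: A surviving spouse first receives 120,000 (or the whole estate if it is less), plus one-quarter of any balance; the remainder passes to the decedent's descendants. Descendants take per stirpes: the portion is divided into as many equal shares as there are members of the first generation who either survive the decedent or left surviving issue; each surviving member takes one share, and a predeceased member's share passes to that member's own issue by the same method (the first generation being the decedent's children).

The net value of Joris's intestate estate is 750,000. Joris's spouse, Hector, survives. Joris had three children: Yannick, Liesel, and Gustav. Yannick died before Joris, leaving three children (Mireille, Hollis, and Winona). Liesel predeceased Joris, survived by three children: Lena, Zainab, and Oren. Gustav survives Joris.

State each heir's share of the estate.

Hector first takes 120,000, leaving a balance of 630,000. Hector then takes one-quarter of the balance (157,500), for a total of 277,500. The remaining 472,500 passes to the descendants.
The descendants' portion (472,500) is divided into 3 shares of 157,500: Gustav takes 157,500; Yannick's 157,500 share passes to Yannick's issue; Liesel's 157,500 share passes to Liesel's issue.
Yannick's share (157,500) is divided into 3 shares of 52,500: Mireille, Hollis, and Winona each take 52,500.
Liesel's share (157,500) is divided into 3 shares of 52,500: Lena, Zainab, and Oren each take 52,500.

Hector: 277,500; Mireille: 52,500; Hollis: 52,500; Winona: 52,500; Lena: 52,500; Zainab: 52,500; Oren: 52,500; Gustav: 157,500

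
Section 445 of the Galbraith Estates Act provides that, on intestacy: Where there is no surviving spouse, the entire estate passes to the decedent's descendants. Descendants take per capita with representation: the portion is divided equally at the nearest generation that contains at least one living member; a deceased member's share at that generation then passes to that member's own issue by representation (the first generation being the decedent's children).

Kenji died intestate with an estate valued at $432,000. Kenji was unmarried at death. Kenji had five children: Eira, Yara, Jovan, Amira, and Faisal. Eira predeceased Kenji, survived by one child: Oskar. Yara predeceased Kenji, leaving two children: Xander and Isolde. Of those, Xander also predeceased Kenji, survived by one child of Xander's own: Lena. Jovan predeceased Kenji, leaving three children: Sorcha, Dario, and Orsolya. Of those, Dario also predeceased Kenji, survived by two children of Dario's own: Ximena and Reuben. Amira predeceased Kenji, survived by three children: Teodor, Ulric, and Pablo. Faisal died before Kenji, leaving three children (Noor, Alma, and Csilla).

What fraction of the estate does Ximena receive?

The entire $432,000 passes to the descendants.
No child survives, so the initial division is made at the grandchildren's generation.
That amount ($432,000) is divided into 12 shares of $36,000: Oskar, Isolde, Sorcha, Orsolya, Teodor, Ulric, Pablo, Noor, Alma, and Csilla each take $36,000; Xander's $36,000 share passes to Xander's issue; Dario's $36,000 share passes to Dario's issue.
Xander's share ($36,000) passes entirely to Lena.
Dario's share ($36,000) is divided into 2 shares of $18,000: Ximena and Reuben each take $18,000.

Ximena receives 1/24 of the estate.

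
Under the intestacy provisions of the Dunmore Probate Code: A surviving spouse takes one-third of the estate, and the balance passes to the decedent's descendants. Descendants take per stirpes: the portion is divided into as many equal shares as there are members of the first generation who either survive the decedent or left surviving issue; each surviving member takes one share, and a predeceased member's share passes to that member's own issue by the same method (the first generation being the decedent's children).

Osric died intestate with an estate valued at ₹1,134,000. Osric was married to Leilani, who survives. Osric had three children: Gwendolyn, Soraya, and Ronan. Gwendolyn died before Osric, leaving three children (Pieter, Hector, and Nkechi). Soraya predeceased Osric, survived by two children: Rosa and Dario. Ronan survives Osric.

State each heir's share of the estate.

Leilani: ₹378,000; Pieter: ₹84,000; Hector: ₹84,000; Nkechi: ₹84,000; Rosa: ₹126,000; Dario: ₹126,000; Ronan: ₹252,000

Leilani takes one-third of ₹1,134,000 = ₹378,000. The remaining ₹756,000 passes to the descendants.
The descendants' portion (₹756,000) is divided into 3 shares of ₹252,000: Ronan takes ₹252,000; Gwendolyn's ₹252,000 share passes to Gwendolyn's issue; Soraya's ₹252,000 share passes to Soraya's issue.
Gwendolyn's share (₹252,000) is divided into 3 shares of ₹84,000: Pieter, Hector, and Nkechi each take ₹84,000.
Soraya's share (₹252,000) is divided into 2 shares of ₹126,000: Rosa and Dario each take ₹126,000.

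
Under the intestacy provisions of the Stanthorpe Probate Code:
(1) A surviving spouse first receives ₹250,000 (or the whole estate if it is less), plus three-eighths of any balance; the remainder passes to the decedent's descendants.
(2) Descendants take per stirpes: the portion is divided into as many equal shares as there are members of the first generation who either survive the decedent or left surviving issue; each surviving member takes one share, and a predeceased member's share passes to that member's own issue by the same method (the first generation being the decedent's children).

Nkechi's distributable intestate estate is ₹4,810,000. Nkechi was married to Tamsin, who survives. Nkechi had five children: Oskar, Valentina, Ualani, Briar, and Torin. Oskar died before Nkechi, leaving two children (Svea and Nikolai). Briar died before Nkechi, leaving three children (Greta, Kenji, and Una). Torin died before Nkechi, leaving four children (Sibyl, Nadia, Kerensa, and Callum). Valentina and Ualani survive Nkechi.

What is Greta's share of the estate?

Tamsin first takes ₹250,000, leaving a balance of ₹4,560,000. Tamsin then takes three-eighths of the balance (₹1,710,000), for a total of ₹1,960,000. The remaining ₹2,850,000 passes to the descendants.
The descendants' portion (₹2,850,000) is divided into 5 shares of ₹570,000: Valentina and Ualani each take ₹570,000; Oskar's ₹570,000 share passes to Oskar's issue; Briar's ₹570,000 share passes to Briar's issue; Torin's ₹570,000 share passes to Torin's issue.
Oskar's share (₹570,000) is divided into 2 shares of ₹285,000: Svea and Nikolai each take ₹285,000.
Briar's share (₹570,000) is divided into 3 shares of ₹190,000: Greta, Kenji, and Una each take ₹190,000.
Torin's share (₹570,000) is divided into 4 shares of ₹142,500: Sibyl, Nadia, Kerensa, and Callum each take ₹142,500.

Greta receives ₹190,000.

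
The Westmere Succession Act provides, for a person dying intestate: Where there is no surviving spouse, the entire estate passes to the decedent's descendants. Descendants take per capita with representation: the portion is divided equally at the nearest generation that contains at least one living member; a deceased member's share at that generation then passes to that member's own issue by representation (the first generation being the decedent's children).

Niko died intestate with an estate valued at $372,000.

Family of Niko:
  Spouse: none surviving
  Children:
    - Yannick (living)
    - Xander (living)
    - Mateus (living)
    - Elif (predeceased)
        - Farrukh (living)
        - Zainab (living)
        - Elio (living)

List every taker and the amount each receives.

Yannick: $93,000; Xander: $93,000; Mateus: $93,000; Farrukh: $31,000; Zainab: $31,000; Elio: $31,000

The entire $372,000 passes to the descendants.
That amount ($372,000) is divided into 4 shares of $93,000: Yannick, Xander, and Mateus each take $93,000; Elif's $93,000 share passes to Elif's issue.
Elif's share ($93,000) is divided into 3 shares of $31,000: Farrukh, Zainab, and Elio each take $31,000.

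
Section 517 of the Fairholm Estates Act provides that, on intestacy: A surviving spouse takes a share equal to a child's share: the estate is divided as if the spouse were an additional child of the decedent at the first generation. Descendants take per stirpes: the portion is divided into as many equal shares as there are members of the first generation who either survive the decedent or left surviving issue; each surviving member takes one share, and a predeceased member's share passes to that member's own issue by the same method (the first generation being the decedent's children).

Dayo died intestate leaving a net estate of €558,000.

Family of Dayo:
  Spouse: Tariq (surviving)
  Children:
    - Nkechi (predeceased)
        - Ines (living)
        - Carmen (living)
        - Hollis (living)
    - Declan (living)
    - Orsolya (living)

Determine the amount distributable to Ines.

The spouse counts as an additional share at the children's level, so there are 4 primary shares of €139,500. Tariq takes one such share (€139,500).
The children's combined portion (€418,500) is divided into 3 shares of €139,500: Declan and Orsolya each take €139,500; Nkechi's €139,500 share passes to Nkechi's issue.
Nkechi's share (€139,500) is divided into 3 shares of €46,500: Ines, Carmen, and Hollis each take €46,500.

Ines receives €46,500.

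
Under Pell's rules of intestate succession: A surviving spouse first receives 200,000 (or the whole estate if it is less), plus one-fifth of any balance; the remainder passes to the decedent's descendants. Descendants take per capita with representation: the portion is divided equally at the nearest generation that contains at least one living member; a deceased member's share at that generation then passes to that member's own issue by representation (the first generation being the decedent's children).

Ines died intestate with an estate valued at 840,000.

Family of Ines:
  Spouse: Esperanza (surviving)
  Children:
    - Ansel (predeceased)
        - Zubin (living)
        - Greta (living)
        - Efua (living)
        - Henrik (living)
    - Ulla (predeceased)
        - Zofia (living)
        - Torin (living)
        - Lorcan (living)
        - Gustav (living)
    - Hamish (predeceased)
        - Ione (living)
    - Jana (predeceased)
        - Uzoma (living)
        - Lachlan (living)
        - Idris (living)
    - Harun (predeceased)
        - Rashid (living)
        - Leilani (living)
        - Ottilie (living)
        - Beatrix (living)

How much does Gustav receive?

Esperanza first takes 200,000, leaving a balance of 640,000. Esperanza then takes one-fifth of the balance (128,000), for a total of 328,000. The remaining 512,000 passes to the descendants.
No child survives, so the initial division is made at the grandchildren's generation.
The descendants' portion (512,000) is divided into 16 shares of 32,000: Zubin, Greta, Efua, Henrik, Zofia, Torin, Lorcan, Gustav, Ione, Uzoma, Lachlan, Idris, Rashid, Leilani, Ottilie, and Beatrix each take 32,000.

Gustav receives 32,000.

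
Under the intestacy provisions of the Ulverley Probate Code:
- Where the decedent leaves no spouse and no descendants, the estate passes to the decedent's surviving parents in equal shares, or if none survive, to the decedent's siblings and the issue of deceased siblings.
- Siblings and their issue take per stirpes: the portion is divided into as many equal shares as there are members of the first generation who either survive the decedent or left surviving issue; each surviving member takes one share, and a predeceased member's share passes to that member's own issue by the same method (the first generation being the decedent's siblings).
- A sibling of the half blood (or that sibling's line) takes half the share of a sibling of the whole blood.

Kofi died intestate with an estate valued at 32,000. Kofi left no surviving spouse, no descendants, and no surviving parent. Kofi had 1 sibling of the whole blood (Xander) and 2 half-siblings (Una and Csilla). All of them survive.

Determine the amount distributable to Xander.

Xander receives 16,000.

The entire 32,000 passes to the siblings and their issue.
Counting each half-blood sibling's line as half a unit, there are 2 units in 32,000, so one unit is 16,000. Whole-blood lines (Xander) take 16,000 each; half-blood lines (Una and Csilla) take 8,000 each.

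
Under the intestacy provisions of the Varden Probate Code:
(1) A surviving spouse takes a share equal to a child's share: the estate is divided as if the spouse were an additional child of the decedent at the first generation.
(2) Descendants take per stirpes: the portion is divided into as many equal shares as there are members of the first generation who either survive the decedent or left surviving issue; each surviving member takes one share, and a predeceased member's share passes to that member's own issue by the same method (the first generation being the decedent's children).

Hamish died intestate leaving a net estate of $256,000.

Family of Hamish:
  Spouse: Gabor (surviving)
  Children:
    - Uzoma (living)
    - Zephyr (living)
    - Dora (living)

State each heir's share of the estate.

Gabor: $64,000; Uzoma: $64,000; Zephyr: $64,000; Dora: $64,000

The spouse counts as an additional share at the children's level, so there are 4 primary shares of $64,000. Gabor takes one such share ($64,000).
The children's combined portion ($192,000) is divided into 3 shares of $64,000: Uzoma, Zephyr, and Dora each take $64,000.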